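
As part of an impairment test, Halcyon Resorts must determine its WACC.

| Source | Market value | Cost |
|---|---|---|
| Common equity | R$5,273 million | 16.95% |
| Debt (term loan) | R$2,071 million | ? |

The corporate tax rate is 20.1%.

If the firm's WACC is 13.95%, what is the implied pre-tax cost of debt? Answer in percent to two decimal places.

Total capital V = 5273 + 2071 = 7344.
Equity weight = 5273/7344 = 0.7180.
Term loan weight = 2071/7344 = 0.2820.
Equity contribution = 0.7180 × 16.95% = 12.1701%.
Remaining for debt = 13.95% − 12.1701% = 1.7799%.
Rd × (1 − 20.1%) × 0.2820 = 1.7799%  ⇒  Rd = 7.8995%.

7.90%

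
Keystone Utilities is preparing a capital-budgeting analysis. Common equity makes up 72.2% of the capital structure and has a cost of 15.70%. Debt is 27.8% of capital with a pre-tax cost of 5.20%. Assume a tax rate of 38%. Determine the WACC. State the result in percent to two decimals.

After-tax cost of debt = 5.2% × (1 − 38%) = 3.2240%.
WACC = 0.722 × 15.7000% + 0.278 × 3.2240% = 12.2317%.

12.23%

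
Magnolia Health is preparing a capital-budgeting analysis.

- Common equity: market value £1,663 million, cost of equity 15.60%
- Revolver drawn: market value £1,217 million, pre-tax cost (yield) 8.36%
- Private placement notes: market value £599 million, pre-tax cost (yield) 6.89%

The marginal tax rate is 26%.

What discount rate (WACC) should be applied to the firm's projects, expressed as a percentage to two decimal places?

10.50%

Total capital V = 1663 + 1217 + 599 = 3479.
Equity: weight = 1663/3479 = 0.4780; cost = 15.6%.
Revolver drawn: weight = 1217/3479 = 0.3498; after-tax cost = 8.36% × (1 − 26%) = 6.1864%.
Private placement notes: weight = 599/3479 = 0.1722; after-tax cost = 6.89% × (1 − 26%) = 5.0986%.
WACC = 0.4780 × 15.6000% + 0.3498 × 6.1864% + 0.1722 × 5.0986% = 10.4989%.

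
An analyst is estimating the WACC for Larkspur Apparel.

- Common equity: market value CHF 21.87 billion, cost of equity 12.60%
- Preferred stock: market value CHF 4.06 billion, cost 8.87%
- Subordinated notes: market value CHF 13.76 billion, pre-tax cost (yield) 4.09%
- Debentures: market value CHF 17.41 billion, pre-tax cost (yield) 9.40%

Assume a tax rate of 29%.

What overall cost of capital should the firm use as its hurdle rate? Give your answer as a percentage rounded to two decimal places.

8.19%

Total capital V = 21.87 + 4.06 + 13.76 + 17.41 = 57.1.
Equity: weight = 21.87/57.1 = 0.3830; cost = 12.6%.
Preferred: weight = 4.06/57.1 = 0.0711; cost = 8.87%.
Subordinated notes: weight = 13.76/57.1 = 0.2410; after-tax cost = 4.09% × (1 − 29%) = 2.9039%.
Debentures: weight = 17.41/57.1 = 0.3049; after-tax cost = 9.4% × (1 − 29%) = 6.6740%.
WACC = 0.3830 × 12.6000% + 0.0711 × 8.8700% + 0.2410 × 2.9039% + 0.3049 × 6.6740% = 8.1914%.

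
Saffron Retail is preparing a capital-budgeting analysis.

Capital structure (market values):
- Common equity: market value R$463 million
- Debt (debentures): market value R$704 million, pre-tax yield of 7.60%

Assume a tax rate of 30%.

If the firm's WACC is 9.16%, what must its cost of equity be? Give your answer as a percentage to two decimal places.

Total capital V = 463 + 704 = 1167.
Equity weight = 463/1167 = 0.3967.
Debentures weight = 704/1167 = 0.6033.
Debt contribution = 0.6033 × 7.6% × (1 − 30%) = 3.2093%.
Required equity contribution = 9.16% − 3.2093% = 5.9507%.
Re = 5.9507% / 0.3967 = 14.9988%.

15.00%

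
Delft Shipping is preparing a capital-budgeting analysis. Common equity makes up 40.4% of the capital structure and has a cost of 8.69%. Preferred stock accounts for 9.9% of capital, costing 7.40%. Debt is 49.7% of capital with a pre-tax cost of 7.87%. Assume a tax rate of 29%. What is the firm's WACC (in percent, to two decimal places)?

After-tax cost of debt = 7.87% × (1 − 29%) = 5.5877%.
WACC = 0.404 × 8.6900% + 0.099 × 7.4000% + 0.497 × 5.5877% = 7.0204%.

7.02%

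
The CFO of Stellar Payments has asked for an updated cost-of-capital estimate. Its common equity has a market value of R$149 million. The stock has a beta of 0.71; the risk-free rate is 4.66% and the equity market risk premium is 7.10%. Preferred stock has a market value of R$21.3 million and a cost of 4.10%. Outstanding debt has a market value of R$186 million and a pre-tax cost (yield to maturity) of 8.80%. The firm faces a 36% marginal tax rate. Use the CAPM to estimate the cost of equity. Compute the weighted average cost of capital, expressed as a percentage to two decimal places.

7.24%

Cost of equity via CAPM: Re = 4.66% + 0.71 × 7.1% = 9.7010%.
Total capital V = 149 + 21.3 + 186 = 356.3.
Equity: weight = 149/356.3 = 0.4182; cost = 9.701%.
Preferred: weight = 21.3/356.3 = 0.0598; cost = 4.1%.
Debt: weight = 186/356.3 = 0.5220; after-tax cost = 8.8% × (1 − 36%) = 5.6320%.
WACC = 0.4182 × 9.7010% + 0.0598 × 4.1000% + 0.5220 × 5.6320% = 7.2420%.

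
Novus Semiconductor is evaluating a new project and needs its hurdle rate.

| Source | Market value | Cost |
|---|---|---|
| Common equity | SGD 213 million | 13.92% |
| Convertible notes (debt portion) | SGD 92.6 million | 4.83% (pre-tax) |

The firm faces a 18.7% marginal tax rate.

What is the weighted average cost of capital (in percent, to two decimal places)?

10.89%

Total capital V = 213 + 92.6 = 305.6.
Equity: weight = 213/305.6 = 0.6970; cost = 13.92%.
Convertible notes (debt portion): weight = 92.6/305.6 = 0.3030; after-tax cost = 4.83% × (1 − 18.7%) = 3.9268%.
WACC = 0.6970 × 13.9200% + 0.3030 × 3.9268% = 10.8920%.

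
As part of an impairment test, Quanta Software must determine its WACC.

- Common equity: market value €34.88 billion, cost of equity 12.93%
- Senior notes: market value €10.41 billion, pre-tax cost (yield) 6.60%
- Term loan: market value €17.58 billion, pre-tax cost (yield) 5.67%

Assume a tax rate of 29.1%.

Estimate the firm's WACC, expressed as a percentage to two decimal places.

9.07%

Total capital V = 34.88 + 10.41 + 17.58 = 62.87.
Equity: weight = 34.88/62.87 = 0.5548; cost = 12.93%.
Senior notes: weight = 10.41/62.87 = 0.1656; after-tax cost = 6.6% × (1 − 29.1%) = 4.6794%.
Term loan: weight = 17.58/62.87 = 0.2796; after-tax cost = 5.67% × (1 − 29.1%) = 4.0200%.
WACC = 0.5548 × 12.9300% + 0.1656 × 4.6794% + 0.2796 × 4.0200% = 9.0724%.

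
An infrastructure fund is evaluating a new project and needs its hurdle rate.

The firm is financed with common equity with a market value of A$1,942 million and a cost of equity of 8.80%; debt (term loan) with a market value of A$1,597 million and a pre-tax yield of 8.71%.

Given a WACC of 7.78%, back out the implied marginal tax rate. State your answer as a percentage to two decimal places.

Total capital V = 1942 + 1597 = 3539.
Equity weight = 1942/3539 = 0.5487.
Term loan weight = 1597/3539 = 0.4513.
Equity contribution = 0.5487 × 8.8% = 4.8289%.
Debt contribution must be 7.78% − 4.8289% = 2.9511%.
0.4513 × 8.71% × (1 − T) = 2.9511%  ⇒  (1 − T) = 0.7508.
T = 24.9179%.

24.92%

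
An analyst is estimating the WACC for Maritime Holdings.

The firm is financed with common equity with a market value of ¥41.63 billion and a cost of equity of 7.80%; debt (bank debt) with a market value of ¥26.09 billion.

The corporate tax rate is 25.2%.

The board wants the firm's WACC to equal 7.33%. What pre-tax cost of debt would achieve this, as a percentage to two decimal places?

8.80%

Total capital V = 41.63 + 26.09 = 67.72.
Equity weight = 41.63/67.72 = 0.6147.
Bank debt weight = 26.09/67.72 = 0.3853.
Equity contribution = 0.6147 × 7.8% = 4.7949%.
Remaining for debt = 7.33% − 4.7949% = 2.5351%.
Rd × (1 − 25.2%) × 0.3853 = 2.5351%  ⇒  Rd = 8.7969%.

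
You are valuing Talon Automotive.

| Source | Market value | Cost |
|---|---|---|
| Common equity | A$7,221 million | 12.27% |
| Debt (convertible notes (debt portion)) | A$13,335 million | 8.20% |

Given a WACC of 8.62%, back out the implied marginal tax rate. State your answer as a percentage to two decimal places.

18.98%

Total capital V = 7221 + 13335 = 20556.
Equity weight = 7221/20556 = 0.3513.
Convertible notes (debt portion) weight = 13335/20556 = 0.6487.
Equity contribution = 0.3513 × 12.27% = 4.3103%.
Debt contribution must be 8.62% − 4.3103% = 4.3097%.
0.6487 × 8.2% × (1 − T) = 4.3097%  ⇒  (1 − T) = 0.8102.
T = 18.9817%.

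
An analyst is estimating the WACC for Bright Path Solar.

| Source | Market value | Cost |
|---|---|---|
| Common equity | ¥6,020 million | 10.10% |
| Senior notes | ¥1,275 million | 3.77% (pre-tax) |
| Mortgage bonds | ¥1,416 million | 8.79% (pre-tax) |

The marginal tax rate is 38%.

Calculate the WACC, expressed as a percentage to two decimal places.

Total capital V = 6020 + 1275 + 1416 = 8711.
Equity: weight = 6020/8711 = 0.6911; cost = 10.1%.
Senior notes: weight = 1275/8711 = 0.1464; after-tax cost = 3.77% × (1 − 38%) = 2.3374%.
Mortgage bonds: weight = 1416/8711 = 0.1626; after-tax cost = 8.79% × (1 − 38%) = 5.4498%.
WACC = 0.6911 × 10.1000% + 0.1464 × 2.3374% + 0.1626 × 5.4498% = 8.2079%.

8.21%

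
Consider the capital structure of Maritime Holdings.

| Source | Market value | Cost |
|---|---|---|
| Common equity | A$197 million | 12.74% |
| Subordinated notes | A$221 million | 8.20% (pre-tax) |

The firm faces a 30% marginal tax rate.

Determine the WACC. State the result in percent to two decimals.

9.04%

Total capital V = 197 + 221 = 418.
Equity: weight = 197/418 = 0.4713; cost = 12.74%.
Subordinated notes: weight = 221/418 = 0.5287; after-tax cost = 8.2% × (1 − 30%) = 5.7400%.
WACC = 0.4713 × 12.7400% + 0.5287 × 5.7400% = 9.0390%.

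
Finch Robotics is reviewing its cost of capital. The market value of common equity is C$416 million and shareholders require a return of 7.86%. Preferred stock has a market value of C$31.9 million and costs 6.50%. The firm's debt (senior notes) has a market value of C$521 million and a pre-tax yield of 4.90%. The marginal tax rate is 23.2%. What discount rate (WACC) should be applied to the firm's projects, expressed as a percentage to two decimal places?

Total capital V = 416 + 31.9 + 521 = 968.9.
Equity: weight = 416/968.9 = 0.4294; cost = 7.86%.
Preferred: weight = 31.9/968.9 = 0.0329; cost = 6.5%.
Senior notes: weight = 521/968.9 = 0.5377; after-tax cost = 4.9% × (1 − 23.2%) = 3.7632%.
WACC = 0.4294 × 7.8600% + 0.0329 × 6.5000% + 0.5377 × 3.7632% = 5.6123%.

5.61%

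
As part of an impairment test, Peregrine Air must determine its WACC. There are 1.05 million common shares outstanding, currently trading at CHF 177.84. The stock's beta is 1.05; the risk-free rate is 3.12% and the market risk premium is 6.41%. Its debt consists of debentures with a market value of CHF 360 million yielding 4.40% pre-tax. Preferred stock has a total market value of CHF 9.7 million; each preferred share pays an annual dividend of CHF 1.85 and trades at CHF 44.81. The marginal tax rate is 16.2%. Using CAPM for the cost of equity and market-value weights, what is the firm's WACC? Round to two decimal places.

5.76%

Cost of equity via CAPM: Re = 3.12% + 1.05 × 6.41% = 9.8505%.
Cost of preferred: Rp = 1.85 / 44.81 = 4.1285%.
Market value of equity E = 177.84 × 1.05m = 186.732m.
Total capital V = 186.732 + 9.7 + 360 = 556.432.
Equity: weight = 186.732/556.432 = 0.3356; cost = 9.8505%.
Preferred: weight = 9.7/556.432 = 0.0174; cost = 4.1285%.
Debentures: weight = 360/556.432 = 0.6470; after-tax cost = 4.4% × (1 − 16.2%) = 3.6872%.
WACC = 0.3356 × 9.8505% + 0.0174 × 4.1285% + 0.6470 × 3.6872% = 5.7632%.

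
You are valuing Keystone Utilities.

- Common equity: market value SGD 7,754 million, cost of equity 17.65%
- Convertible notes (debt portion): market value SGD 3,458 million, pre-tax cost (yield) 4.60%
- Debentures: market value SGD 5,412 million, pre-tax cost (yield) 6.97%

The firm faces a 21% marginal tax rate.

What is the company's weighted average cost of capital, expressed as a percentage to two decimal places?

Total capital V = 7754 + 3458 + 5412 = 16624.
Equity: weight = 7754/16624 = 0.4664; cost = 17.65%.
Convertible notes (debt portion): weight = 3458/16624 = 0.2080; after-tax cost = 4.6% × (1 − 21%) = 3.6340%.
Debentures: weight = 5412/16624 = 0.3256; after-tax cost = 6.97% × (1 − 21%) = 5.5063%.
WACC = 0.4664 × 17.6500% + 0.2080 × 3.6340% + 0.3256 × 5.5063% = 10.7811%.

10.78%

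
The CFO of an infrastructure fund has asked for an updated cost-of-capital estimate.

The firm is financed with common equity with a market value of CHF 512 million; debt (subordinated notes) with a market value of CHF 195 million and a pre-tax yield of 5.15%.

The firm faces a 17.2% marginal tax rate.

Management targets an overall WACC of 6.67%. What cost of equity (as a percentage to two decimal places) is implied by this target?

Total capital V = 512 + 195 = 707.
Equity weight = 512/707 = 0.7242.
Subordinated notes weight = 195/707 = 0.2758.
Debt contribution = 0.2758 × 5.15% × (1 − 17.2%) = 1.1761%.
Required equity contribution = 6.67% − 1.1761% = 5.4939%.
Re = 5.4939% / 0.7242 = 7.5863%.

7.59%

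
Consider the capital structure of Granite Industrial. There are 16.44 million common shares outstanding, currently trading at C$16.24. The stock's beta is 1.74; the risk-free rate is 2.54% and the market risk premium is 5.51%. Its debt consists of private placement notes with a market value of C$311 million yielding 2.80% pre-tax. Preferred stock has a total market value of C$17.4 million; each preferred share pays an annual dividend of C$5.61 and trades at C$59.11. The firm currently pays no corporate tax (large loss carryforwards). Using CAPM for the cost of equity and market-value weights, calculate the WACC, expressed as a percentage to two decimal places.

7.18%

Cost of equity via CAPM: Re = 2.54% + 1.74 × 5.51% = 12.1274%.
Cost of preferred: Rp = 5.61 / 59.11 = 9.4908%.
Market value of equity E = 16.24 × 16.44m = 266.9856m.
Total capital V = 266.9856 + 17.4 + 311 = 595.3856.
Equity: weight = 266.9856/595.3856 = 0.4484; cost = 12.1274%.
Preferred: weight = 17.4/595.3856 = 0.0292; cost = 9.4908%.
Private placement notes: weight = 311/595.3856 = 0.5224; after-tax cost = 2.8% × (1 − 0%) = 2.8000%.
WACC = 0.4484 × 12.1274% + 0.0292 × 9.4908% + 0.5224 × 2.8000% = 7.1782%.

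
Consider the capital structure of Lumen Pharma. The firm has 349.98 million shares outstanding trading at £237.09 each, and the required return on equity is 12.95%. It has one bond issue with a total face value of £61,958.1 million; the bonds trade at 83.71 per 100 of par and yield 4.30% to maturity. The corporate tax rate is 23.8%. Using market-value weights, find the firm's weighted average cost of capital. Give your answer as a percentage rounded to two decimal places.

Market value of equity E = 237.09 × 349.98m = 82976.7582m. Market value of debt D = 61958.1m × 83.71/100 = 51865.12551m.
Total capital V = 82976.7582 + 51865.12551 = 134841.88371.
Equity: weight = 82976.7582/134841.88371 = 0.6154; cost = 12.95%.
Bonds outstanding: weight = 51865.12551/134841.88371 = 0.3846; after-tax cost = 4.3% × (1 − 23.8%) = 3.2766%.
WACC = 0.6154 × 12.9500% + 0.3846 × 3.2766% = 9.2293%.

9.23%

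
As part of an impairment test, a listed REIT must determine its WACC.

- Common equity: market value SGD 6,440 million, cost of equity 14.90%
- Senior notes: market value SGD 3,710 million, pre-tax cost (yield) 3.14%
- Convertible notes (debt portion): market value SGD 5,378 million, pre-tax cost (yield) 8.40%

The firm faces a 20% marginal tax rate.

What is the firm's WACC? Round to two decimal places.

Total capital V = 6440 + 3710 + 5378 = 15528.
Equity: weight = 6440/15528 = 0.4147; cost = 14.9%.
Senior notes: weight = 3710/15528 = 0.2389; after-tax cost = 3.14% × (1 − 20%) = 2.5120%.
Convertible notes (debt portion): weight = 5378/15528 = 0.3463; after-tax cost = 8.4% × (1 − 20%) = 6.7200%.
WACC = 0.4147 × 14.9000% + 0.2389 × 2.5120% + 0.3463 × 6.7200% = 9.1071%.

9.11%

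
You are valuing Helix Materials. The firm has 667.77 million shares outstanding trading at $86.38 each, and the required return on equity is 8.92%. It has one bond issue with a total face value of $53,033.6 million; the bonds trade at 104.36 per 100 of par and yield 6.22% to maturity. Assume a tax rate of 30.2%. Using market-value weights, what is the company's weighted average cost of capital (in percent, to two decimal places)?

Market value of equity E = 86.38 × 667.77m = 57681.9726m. Market value of debt D = 53033.6m × 104.36/100 = 55345.86496m.
Total capital V = 57681.9726 + 55345.86496 = 113027.83756.
Equity: weight = 57681.9726/113027.83756 = 0.5103; cost = 8.92%.
Bonds outstanding: weight = 55345.86496/113027.83756 = 0.4897; after-tax cost = 6.22% × (1 − 30.2%) = 4.3416%.
WACC = 0.5103 × 8.9200% + 0.4897 × 4.3416% = 6.6781%.

6.68%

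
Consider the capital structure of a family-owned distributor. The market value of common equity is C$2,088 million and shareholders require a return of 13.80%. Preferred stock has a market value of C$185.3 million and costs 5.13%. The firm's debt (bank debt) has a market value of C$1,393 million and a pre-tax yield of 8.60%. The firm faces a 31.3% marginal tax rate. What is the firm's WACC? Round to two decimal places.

Total capital V = 2088 + 185.3 + 1393 = 3666.3.
Equity: weight = 2088/3666.3 = 0.5695; cost = 13.8%.
Preferred: weight = 185.3/3666.3 = 0.0505; cost = 5.13%.
Bank debt: weight = 1393/3666.3 = 0.3799; after-tax cost = 8.6% × (1 − 31.3%) = 5.9082%.
WACC = 0.5695 × 13.8000% + 0.0505 × 5.1300% + 0.3799 × 5.9082% = 10.3633%.

10.36%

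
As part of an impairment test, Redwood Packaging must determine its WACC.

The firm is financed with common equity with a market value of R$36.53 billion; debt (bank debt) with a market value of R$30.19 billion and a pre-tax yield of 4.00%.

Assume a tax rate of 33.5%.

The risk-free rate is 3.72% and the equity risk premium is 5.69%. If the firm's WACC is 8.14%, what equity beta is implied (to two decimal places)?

1.57

Total capital V = 36.53 + 30.19 = 66.72.
Equity weight = 36.53/66.72 = 0.5475.
Bank debt weight = 30.19/66.72 = 0.4525.
Debt contribution = 0.4525 × 4% × (1 − 33.5%) = 1.2036%.
Required equity contribution = 8.14% − 1.2036% = 6.9364%  ⇒  Re = 12.6689%.
CAPM: 12.6689% = 3.72% + β × 5.69%  ⇒  β = 1.5727.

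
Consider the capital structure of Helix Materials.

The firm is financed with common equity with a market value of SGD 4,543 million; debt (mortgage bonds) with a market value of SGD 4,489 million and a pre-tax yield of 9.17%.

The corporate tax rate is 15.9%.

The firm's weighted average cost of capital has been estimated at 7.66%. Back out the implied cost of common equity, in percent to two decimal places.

7.61%

Total capital V = 4543 + 4489 = 9032.
Equity weight = 4543/9032 = 0.5030.
Mortgage bonds weight = 4489/9032 = 0.4970.
Debt contribution = 0.4970 × 9.17% × (1 − 15.9%) = 3.8329%.
Required equity contribution = 7.66% − 3.8329% = 3.8271%.
Re = 3.8271% / 0.5030 = 7.6086%.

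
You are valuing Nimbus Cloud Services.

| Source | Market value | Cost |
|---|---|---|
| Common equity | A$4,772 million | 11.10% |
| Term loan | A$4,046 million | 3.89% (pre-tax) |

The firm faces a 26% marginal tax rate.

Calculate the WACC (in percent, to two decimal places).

Total capital V = 4772 + 4046 = 8818.
Equity: weight = 4772/8818 = 0.5412; cost = 11.1%.
Term loan: weight = 4046/8818 = 0.4588; after-tax cost = 3.89% × (1 − 26%) = 2.8786%.
WACC = 0.5412 × 11.1000% + 0.4588 × 2.8786% = 7.3277%.

7.33%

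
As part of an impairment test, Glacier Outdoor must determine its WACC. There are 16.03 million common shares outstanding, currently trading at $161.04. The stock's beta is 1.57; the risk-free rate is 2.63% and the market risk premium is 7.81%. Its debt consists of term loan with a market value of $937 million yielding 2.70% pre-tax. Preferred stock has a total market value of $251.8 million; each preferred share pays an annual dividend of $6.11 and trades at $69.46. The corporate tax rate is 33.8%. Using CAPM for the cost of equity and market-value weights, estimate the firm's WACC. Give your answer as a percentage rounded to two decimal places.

11.23%

Cost of equity via CAPM: Re = 2.63% + 1.57 × 7.81% = 14.8917%.
Cost of preferred: Rp = 6.11 / 69.46 = 8.7964%.
Market value of equity E = 161.04 × 16.03m = 2581.4712m.
Total capital V = 2581.4712 + 251.8 + 937 = 3770.2712.
Equity: weight = 2581.4712/3770.2712 = 0.6847; cost = 14.8917%.
Preferred: weight = 251.8/3770.2712 = 0.0668; cost = 8.7964%.
Term loan: weight = 937/3770.2712 = 0.2485; after-tax cost = 2.7% × (1 − 33.8%) = 1.7874%.
WACC = 0.6847 × 14.8917% + 0.0668 × 8.7964% + 0.2485 × 1.7874% = 11.2279%.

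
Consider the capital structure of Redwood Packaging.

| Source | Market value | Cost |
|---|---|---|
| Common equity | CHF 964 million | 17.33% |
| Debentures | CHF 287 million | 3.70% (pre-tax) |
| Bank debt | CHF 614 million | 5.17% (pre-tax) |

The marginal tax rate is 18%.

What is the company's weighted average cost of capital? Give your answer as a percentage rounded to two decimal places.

10.82%

Total capital V = 964 + 287 + 614 = 1865.
Equity: weight = 964/1865 = 0.5169; cost = 17.33%.
Debentures: weight = 287/1865 = 0.1539; after-tax cost = 3.7% × (1 − 18%) = 3.0340%.
Bank debt: weight = 614/1865 = 0.3292; after-tax cost = 5.17% × (1 − 18%) = 4.2394%.
WACC = 0.5169 × 17.3300% + 0.1539 × 3.0340% + 0.3292 × 4.2394% = 10.8203%.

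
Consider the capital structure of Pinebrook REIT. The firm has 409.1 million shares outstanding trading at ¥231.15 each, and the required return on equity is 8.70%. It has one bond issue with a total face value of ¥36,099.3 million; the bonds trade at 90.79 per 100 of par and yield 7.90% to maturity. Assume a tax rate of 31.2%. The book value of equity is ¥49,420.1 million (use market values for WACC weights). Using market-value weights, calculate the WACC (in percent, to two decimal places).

Market value of equity E = 231.15 × 409.1m = 94563.465m. Market value of debt D = 36099.3m × 90.79/100 = 32774.55447m.
Total capital V = 94563.465 + 32774.55447 = 127338.01947.
Equity: weight = 94563.465/127338.01947 = 0.7426; cost = 8.7%.
Bonds outstanding: weight = 32774.55447/127338.01947 = 0.2574; after-tax cost = 7.9% × (1 − 31.2%) = 5.4352%.
WACC = 0.7426 × 8.7000% + 0.2574 × 5.4352% = 7.8597%.

7.86%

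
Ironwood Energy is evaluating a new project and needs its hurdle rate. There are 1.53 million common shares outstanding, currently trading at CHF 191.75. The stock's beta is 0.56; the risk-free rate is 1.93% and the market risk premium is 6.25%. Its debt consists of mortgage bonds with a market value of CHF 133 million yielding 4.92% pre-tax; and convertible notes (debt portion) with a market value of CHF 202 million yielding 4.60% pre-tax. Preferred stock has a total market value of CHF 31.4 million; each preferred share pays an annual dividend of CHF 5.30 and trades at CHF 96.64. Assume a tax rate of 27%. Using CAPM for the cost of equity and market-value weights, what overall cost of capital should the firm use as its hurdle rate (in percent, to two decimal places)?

4.43%

Cost of equity via CAPM: Re = 1.93% + 0.56 × 6.25% = 5.4300%.
Cost of preferred: Rp = 5.3 / 96.64 = 5.4843%.
Market value of equity E = 191.75 × 1.53m = 293.3775m.
Total capital V = 293.3775 + 31.4 + 133 + 202 = 659.7775.
Equity: weight = 293.3775/659.7775 = 0.4447; cost = 5.43%.
Preferred: weight = 31.4/659.7775 = 0.0476; cost = 5.4843%.
Mortgage bonds: weight = 133/659.7775 = 0.2016; after-tax cost = 4.92% × (1 − 27%) = 3.5916%.
Convertible notes (debt portion): weight = 202/659.7775 = 0.3062; after-tax cost = 4.6% × (1 − 27%) = 3.3580%.
WACC = 0.4447 × 5.4300% + 0.0476 × 5.4843% + 0.2016 × 3.5916% + 0.3062 × 3.3580% = 4.4276%.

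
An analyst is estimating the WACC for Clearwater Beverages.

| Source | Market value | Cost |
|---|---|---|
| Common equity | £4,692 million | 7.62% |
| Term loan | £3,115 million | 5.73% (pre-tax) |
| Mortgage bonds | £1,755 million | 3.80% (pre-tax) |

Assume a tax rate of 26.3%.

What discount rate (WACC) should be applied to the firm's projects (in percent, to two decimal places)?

Total capital V = 4692 + 3115 + 1755 = 9562.
Equity: weight = 4692/9562 = 0.4907; cost = 7.62%.
Term loan: weight = 3115/9562 = 0.3258; after-tax cost = 5.73% × (1 − 26.3%) = 4.2230%.
Mortgage bonds: weight = 1755/9562 = 0.1835; after-tax cost = 3.8% × (1 − 26.3%) = 2.8006%.
WACC = 0.4907 × 7.6200% + 0.3258 × 4.2230% + 0.1835 × 2.8006% = 5.6288%.

5.63%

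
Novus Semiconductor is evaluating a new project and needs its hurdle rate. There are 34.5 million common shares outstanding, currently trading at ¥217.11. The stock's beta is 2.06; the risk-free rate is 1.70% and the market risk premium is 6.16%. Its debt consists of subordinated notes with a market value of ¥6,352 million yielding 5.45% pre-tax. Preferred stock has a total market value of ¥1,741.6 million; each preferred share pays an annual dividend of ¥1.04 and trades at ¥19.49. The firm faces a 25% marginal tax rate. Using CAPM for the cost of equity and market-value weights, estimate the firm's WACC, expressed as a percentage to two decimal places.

Cost of equity via CAPM: Re = 1.7% + 2.06 × 6.16% = 14.3896%.
Cost of preferred: Rp = 1.04 / 19.49 = 5.3361%.
Market value of equity E = 217.11 × 34.5m = 7490.295m.
Total capital V = 7490.295 + 1741.6 + 6352 = 15583.895.
Equity: weight = 7490.295/15583.895 = 0.4806; cost = 14.3896%.
Preferred: weight = 1741.6/15583.895 = 0.1118; cost = 5.3361%.
Subordinated notes: weight = 6352/15583.895 = 0.4076; after-tax cost = 5.45% × (1 − 25%) = 4.0875%.
WACC = 0.4806 × 14.3896% + 0.1118 × 5.3361% + 0.4076 × 4.0875% = 9.1787%.

9.18%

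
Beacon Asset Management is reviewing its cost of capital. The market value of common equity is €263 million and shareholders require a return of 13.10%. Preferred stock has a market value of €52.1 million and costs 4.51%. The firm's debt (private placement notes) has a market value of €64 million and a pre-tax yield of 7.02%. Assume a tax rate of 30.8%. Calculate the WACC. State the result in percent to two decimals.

Total capital V = 263 + 52.1 + 64 = 379.1.
Equity: weight = 263/379.1 = 0.6937; cost = 13.1%.
Preferred: weight = 52.1/379.1 = 0.1374; cost = 4.51%.
Private placement notes: weight = 64/379.1 = 0.1688; after-tax cost = 7.02% × (1 − 30.8%) = 4.8578%.
WACC = 0.6937 × 13.1000% + 0.1374 × 4.5100% + 0.1688 × 4.8578% = 10.5280%.

10.53%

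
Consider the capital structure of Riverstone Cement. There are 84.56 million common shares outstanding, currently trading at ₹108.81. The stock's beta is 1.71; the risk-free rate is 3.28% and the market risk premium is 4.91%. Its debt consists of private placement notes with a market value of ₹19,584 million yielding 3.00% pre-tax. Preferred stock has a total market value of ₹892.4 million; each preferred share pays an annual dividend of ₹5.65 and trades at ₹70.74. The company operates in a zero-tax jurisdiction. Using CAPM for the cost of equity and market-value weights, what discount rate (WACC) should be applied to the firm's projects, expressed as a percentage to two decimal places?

Cost of equity via CAPM: Re = 3.28% + 1.71 × 4.91% = 11.6761%.
Cost of preferred: Rp = 5.65 / 70.74 = 7.9870%.
Market value of equity E = 108.81 × 84.56m = 9200.9736m.
Total capital V = 9200.9736 + 892.4 + 19584 = 29677.3736.
Equity: weight = 9200.9736/29677.3736 = 0.3100; cost = 11.6761%.
Preferred: weight = 892.4/29677.3736 = 0.0301; cost = 7.987%.
Private placement notes: weight = 19584/29677.3736 = 0.6599; after-tax cost = 3% × (1 − 0%) = 3.0000%.
WACC = 0.3100 × 11.6761% + 0.0301 × 7.9870% + 0.6599 × 3.0000% = 5.8398%.

5.84%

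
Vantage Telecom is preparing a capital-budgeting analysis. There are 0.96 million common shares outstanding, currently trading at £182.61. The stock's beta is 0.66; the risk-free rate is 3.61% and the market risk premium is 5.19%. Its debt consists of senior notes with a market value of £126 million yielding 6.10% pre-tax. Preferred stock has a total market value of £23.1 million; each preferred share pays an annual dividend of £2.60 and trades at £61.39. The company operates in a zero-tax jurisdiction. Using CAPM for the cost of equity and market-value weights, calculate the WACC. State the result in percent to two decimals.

6.47%

Cost of equity via CAPM: Re = 3.61% + 0.66 × 5.19% = 7.0354%.
Cost of preferred: Rp = 2.6 / 61.39 = 4.2352%.
Market value of equity E = 182.61 × 0.96m = 175.3056m.
Total capital V = 175.3056 + 23.1 + 126 = 324.4056.
Equity: weight = 175.3056/324.4056 = 0.5404; cost = 7.0354%.
Preferred: weight = 23.1/324.4056 = 0.0712; cost = 4.2352%.
Senior notes: weight = 126/324.4056 = 0.3884; after-tax cost = 6.1% × (1 − 0%) = 6.1000%.
WACC = 0.5404 × 7.0354% + 0.0712 × 4.2352% + 0.3884 × 6.1000% = 6.4727%.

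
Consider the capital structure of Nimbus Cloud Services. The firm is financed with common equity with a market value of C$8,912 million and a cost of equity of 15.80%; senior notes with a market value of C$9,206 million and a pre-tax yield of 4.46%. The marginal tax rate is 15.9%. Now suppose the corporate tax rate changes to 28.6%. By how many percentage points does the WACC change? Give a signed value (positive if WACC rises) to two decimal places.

-0.29 pp

Current WACC:
Total capital V = 8912 + 9206 = 18118.
Equity: weight = 8912/18118 = 0.4919; cost = 15.8%.
Senior notes: weight = 9206/18118 = 0.5081; after-tax cost = 4.46% × (1 − 15.9%) = 3.7509%.
WACC = 0.4919 × 15.8000% + 0.5081 × 3.7509% = 9.6777%.
After the change:
Total capital V = 8912 + 9206 = 18118.
Equity: weight = 8912/18118 = 0.4919; cost = 15.8%.
Senior notes: weight = 9206/18118 = 0.5081; after-tax cost = 4.46% × (1 − 28.6%) = 3.1844%.
WACC = 0.4919 × 15.8000% + 0.5081 × 3.1844% = 9.3899%.
Change in WACC = 9.3899% − 9.6777% = -0.2878 pp.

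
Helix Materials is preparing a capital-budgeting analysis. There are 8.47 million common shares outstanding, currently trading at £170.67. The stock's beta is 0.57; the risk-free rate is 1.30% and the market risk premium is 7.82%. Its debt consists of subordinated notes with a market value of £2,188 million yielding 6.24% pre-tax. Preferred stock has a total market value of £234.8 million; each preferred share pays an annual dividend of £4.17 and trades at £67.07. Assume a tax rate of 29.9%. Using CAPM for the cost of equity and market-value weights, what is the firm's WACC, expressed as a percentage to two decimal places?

5.00%

Cost of equity via CAPM: Re = 1.3% + 0.57 × 7.82% = 5.7574%.
Cost of preferred: Rp = 4.17 / 67.07 = 6.2174%.
Market value of equity E = 170.67 × 8.47m = 1445.5749m.
Total capital V = 1445.5749 + 234.8 + 2188 = 3868.3749.
Equity: weight = 1445.5749/3868.3749 = 0.3737; cost = 5.7574%.
Preferred: weight = 234.8/3868.3749 = 0.0607; cost = 6.2174%.
Subordinated notes: weight = 2188/3868.3749 = 0.5656; after-tax cost = 6.24% × (1 − 29.9%) = 4.3742%.
WACC = 0.3737 × 5.7574% + 0.0607 × 6.2174% + 0.5656 × 4.3742% = 5.0030%.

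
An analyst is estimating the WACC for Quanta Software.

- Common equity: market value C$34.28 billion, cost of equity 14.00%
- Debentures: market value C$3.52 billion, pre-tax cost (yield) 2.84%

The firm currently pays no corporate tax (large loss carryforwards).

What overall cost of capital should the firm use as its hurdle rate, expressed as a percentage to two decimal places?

Total capital V = 34.28 + 3.52 = 37.8.
Equity: weight = 34.28/37.8 = 0.9069; cost = 14%.
Debentures: weight = 3.52/37.8 = 0.0931; after-tax cost = 2.84% × (1 − 0%) = 2.8400%.
WACC = 0.9069 × 14.0000% + 0.0931 × 2.8400% = 12.9608%.

12.96%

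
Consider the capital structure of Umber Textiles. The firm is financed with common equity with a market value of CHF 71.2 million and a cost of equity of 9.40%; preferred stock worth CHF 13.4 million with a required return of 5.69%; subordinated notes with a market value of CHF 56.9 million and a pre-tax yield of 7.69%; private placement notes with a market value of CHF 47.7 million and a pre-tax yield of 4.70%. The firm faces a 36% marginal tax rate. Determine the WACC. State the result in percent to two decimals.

6.18%

Total capital V = 71.2 + 13.4 + 56.9 + 47.7 = 189.2.
Equity: weight = 71.2/189.2 = 0.3763; cost = 9.4%.
Preferred: weight = 13.4/189.2 = 0.0708; cost = 5.69%.
Subordinated notes: weight = 56.9/189.2 = 0.3007; after-tax cost = 7.69% × (1 − 36%) = 4.9216%.
Private placement notes: weight = 47.7/189.2 = 0.2521; after-tax cost = 4.7% × (1 − 36%) = 3.0080%.
WACC = 0.3763 × 9.4000% + 0.0708 × 5.6900% + 0.3007 × 4.9216% + 0.2521 × 3.0080% = 6.1789%.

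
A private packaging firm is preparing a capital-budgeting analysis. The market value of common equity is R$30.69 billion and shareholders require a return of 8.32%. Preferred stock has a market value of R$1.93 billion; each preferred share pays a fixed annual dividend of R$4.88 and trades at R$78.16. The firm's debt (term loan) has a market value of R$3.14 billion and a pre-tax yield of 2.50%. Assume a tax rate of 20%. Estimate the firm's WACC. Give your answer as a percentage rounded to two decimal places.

7.65%

Cost of preferred: Rp = 4.88 / 78.16 = 6.2436%.
Total capital V = 30.69 + 1.93 + 3.14 = 35.76.
Equity: weight = 30.69/35.76 = 0.8582; cost = 8.32%.
Preferred: weight = 1.93/35.76 = 0.0540; cost = 6.2436%.
Term loan: weight = 3.14/35.76 = 0.0878; after-tax cost = 2.5% × (1 − 20%) = 2.0000%.
WACC = 0.8582 × 8.3200% + 0.0540 × 6.2436% + 0.0878 × 2.0000% = 7.6530%.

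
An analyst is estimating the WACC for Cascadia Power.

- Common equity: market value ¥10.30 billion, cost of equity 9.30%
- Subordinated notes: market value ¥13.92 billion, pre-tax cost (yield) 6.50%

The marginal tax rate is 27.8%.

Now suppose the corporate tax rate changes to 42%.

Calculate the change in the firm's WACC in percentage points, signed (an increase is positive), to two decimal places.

Current WACC:
Total capital V = 10.3 + 13.92 = 24.22.
Equity: weight = 10.3/24.22 = 0.4253; cost = 9.3%.
Subordinated notes: weight = 13.92/24.22 = 0.5747; after-tax cost = 6.5% × (1 − 27.8%) = 4.6930%.
WACC = 0.4253 × 9.3000% + 0.5747 × 4.6930% = 6.6522%.
After the change:
Total capital V = 10.3 + 13.92 = 24.22.
Equity: weight = 10.3/24.22 = 0.4253; cost = 9.3%.
Subordinated notes: weight = 13.92/24.22 = 0.5747; after-tax cost = 6.5% × (1 − 42%) = 3.7700%.
WACC = 0.4253 × 9.3000% + 0.5747 × 3.7700% = 6.1217%.
Change in WACC = 6.1217% − 6.6522% = -0.5305 pp.

-0.53 pp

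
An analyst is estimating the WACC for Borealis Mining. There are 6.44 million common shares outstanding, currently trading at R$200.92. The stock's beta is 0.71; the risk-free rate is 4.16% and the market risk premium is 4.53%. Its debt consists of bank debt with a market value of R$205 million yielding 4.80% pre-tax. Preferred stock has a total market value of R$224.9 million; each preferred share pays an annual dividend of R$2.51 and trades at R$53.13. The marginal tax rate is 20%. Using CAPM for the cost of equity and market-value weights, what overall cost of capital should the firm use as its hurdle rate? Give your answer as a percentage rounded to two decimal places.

Cost of equity via CAPM: Re = 4.16% + 0.71 × 4.53% = 7.3763%.
Cost of preferred: Rp = 2.51 / 53.13 = 4.7243%.
Market value of equity E = 200.92 × 6.44m = 1293.9248m.
Total capital V = 1293.9248 + 224.9 + 205 = 1723.8248.
Equity: weight = 1293.9248/1723.8248 = 0.7506; cost = 7.3763%.
Preferred: weight = 224.9/1723.8248 = 0.1305; cost = 4.7243%.
Bank debt: weight = 205/1723.8248 = 0.1189; after-tax cost = 4.8% × (1 − 20%) = 3.8400%.
WACC = 0.7506 × 7.3763% + 0.1305 × 4.7243% + 0.1189 × 3.8400% = 6.6098%.

6.61%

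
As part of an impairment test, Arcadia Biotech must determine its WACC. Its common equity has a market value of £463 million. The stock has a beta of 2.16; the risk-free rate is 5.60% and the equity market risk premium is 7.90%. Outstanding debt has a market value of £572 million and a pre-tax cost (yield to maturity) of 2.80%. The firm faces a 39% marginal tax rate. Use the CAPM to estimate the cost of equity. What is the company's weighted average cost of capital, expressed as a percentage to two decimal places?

Cost of equity via CAPM: Re = 5.6% + 2.16 × 7.9% = 22.6640%.
Total capital V = 463 + 572 = 1035.
Equity: weight = 463/1035 = 0.4473; cost = 22.664%.
Debt: weight = 572/1035 = 0.5527; after-tax cost = 2.8% × (1 − 39%) = 1.7080%.
WACC = 0.4473 × 22.6640% + 0.5527 × 1.7080% = 11.0825%.

11.08%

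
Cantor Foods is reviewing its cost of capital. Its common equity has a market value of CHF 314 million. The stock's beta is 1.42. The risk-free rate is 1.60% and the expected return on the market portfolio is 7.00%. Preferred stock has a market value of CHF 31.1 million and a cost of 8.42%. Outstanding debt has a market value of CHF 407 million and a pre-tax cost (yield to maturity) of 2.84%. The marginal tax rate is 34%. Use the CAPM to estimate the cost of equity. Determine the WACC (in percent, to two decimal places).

5.23%

Market risk premium = 7.0% − 1.6% = 5.4%.
Cost of equity via CAPM: Re = 1.6% + 1.42 × 5.4% = 9.2680%.
Total capital V = 314 + 31.1 + 407 = 752.1.
Equity: weight = 314/752.1 = 0.4175; cost = 9.268%.
Preferred: weight = 31.1/752.1 = 0.0414; cost = 8.42%.
Debt: weight = 407/752.1 = 0.5412; after-tax cost = 2.84% × (1 − 34%) = 1.8744%.
WACC = 0.4175 × 9.2680% + 0.0414 × 8.4200% + 0.5412 × 1.8744% = 5.2319%.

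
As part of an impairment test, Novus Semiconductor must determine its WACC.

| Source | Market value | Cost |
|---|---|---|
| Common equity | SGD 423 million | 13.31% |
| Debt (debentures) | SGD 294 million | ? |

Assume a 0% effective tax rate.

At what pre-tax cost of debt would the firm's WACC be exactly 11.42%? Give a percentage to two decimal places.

Total capital V = 423 + 294 = 717.
Equity weight = 423/717 = 0.5900.
Debentures weight = 294/717 = 0.4100.
Equity contribution = 0.5900 × 13.31% = 7.8523%.
Remaining for debt = 11.42% − 7.8523% = 3.5677%.
Rd × (1 − 0%) × 0.4100 = 3.5677%  ⇒  Rd = 8.7007%.

8.70%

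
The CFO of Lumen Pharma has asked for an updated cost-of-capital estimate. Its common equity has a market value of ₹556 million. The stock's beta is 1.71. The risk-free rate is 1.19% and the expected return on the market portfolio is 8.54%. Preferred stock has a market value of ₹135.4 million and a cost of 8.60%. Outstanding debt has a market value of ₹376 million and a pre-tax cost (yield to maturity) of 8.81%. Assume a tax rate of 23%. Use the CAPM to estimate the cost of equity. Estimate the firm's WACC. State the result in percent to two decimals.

10.65%

Market risk premium = 8.54% − 1.19% = 7.35%.
Cost of equity via CAPM: Re = 1.19% + 1.71 × 7.35% = 13.7585%.
Total capital V = 556 + 135.4 + 376 = 1067.4.
Equity: weight = 556/1067.4 = 0.5209; cost = 13.7585%.
Preferred: weight = 135.4/1067.4 = 0.1269; cost = 8.6%.
Debt: weight = 376/1067.4 = 0.3523; after-tax cost = 8.81% × (1 − 23%) = 6.7837%.
WACC = 0.5209 × 13.7585% + 0.1269 × 8.6000% + 0.3523 × 6.7837% = 10.6472%.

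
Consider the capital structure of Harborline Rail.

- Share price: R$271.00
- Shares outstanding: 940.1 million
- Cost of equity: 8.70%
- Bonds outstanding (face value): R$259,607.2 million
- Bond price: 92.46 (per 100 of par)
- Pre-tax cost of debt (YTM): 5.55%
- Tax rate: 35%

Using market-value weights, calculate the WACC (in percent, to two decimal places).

Market value of equity E = 271.0 × 940.1m = 254767.1m. Market value of debt D = 259607.2m × 92.46/100 = 240032.81712m.
Total capital V = 254767.1 + 240032.81712 = 494799.91712.
Equity: weight = 254767.1/494799.91712 = 0.5149; cost = 8.7%.
Bonds outstanding: weight = 240032.81712/494799.91712 = 0.4851; after-tax cost = 5.55% × (1 − 35%) = 3.6075%.
WACC = 0.5149 × 8.7000% + 0.4851 × 3.6075% = 6.2296%.

6.23%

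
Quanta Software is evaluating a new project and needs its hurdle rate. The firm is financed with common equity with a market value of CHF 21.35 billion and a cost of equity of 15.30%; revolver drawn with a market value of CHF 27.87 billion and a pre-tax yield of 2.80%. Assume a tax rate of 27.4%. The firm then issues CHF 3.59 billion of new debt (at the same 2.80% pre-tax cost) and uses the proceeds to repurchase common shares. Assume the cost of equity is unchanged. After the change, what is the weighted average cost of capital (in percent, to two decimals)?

After the change:
Total capital V = 17.76 + 31.46 = 49.22.
Equity: weight = 17.76/49.22 = 0.3608; cost = 15.3%.
Revolver drawn: weight = 31.46/49.22 = 0.6392; after-tax cost = 2.8% × (1 − 27.4%) = 2.0328%.
WACC = 0.3608 × 15.3000% + 0.6392 × 2.0328% = 6.8200%.

6.82%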